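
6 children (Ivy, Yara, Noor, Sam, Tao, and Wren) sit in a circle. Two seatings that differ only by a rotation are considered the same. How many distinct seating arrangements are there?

Around a circle, 6 distinct people have 6!/6 = (5)! = 120 rotationally distinct seatings.

120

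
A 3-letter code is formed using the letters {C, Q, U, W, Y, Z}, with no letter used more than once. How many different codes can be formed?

120

This is a permutation of 3 out of 6: P(6,3) = 6!/3!.
That product is 6 × 5 × 4 = 120.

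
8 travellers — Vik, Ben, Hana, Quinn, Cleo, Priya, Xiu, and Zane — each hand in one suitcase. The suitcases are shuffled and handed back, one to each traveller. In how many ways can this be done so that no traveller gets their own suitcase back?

Let Aᵢ be the assignments in which traveller i gets their own suitcase. We want the size of the complement of A₁∪…∪A_8.
By inclusion–exclusion this is Σ_{j=0}^{8} (−1)^j C(8,j)·(8−j)!.
Computing: 40320 − 40320 + 20160 − 6720 + 1680 − 336 + 56 − 8 + 1 = 14833.

14833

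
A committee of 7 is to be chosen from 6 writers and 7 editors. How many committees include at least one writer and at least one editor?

1715

With no constraint there are C(13,7) = 1716 possible selections.
Selections missing a whole group: no writers → C(7,7) = 1; no editors → C(6,7) = 0.
Both groups omitted at once is impossible, so 1716 − 1 = 1715.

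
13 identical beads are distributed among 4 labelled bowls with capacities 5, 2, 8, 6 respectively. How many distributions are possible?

Without the upper bounds there are C(16,3) = 560 ways to split 13 among 4 bowls.
Subtract solutions that violate a single cap (substitute x_i' = x_i − (cap_i+1)): x_1 ≥ 6 gives C(10,3) = 120; x_2 ≥ 3 gives C(13,3) = 286; x_3 ≥ 9 gives C(7,3) = 35; x_4 ≥ 7 gives C(9,3) = 84. Together 525.
Add back pairs where two caps are both exceeded: 35 + 0 + 1 + 4 + 20 + 0 = 60.
By inclusion–exclusion the count is 560 − 525 + 60 = 95.

95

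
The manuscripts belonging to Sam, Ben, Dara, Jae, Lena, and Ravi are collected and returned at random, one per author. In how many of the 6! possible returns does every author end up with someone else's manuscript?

265

Let Aᵢ be the assignments in which author i gets their own manuscript. We want the size of the complement of A₁∪…∪A_6.
By inclusion–exclusion this is Σ_{j=0}^{6} (−1)^j C(6,j)·(6−j)!.
Computing: 720 − 720 + 360 − 120 + 30 − 6 + 1 = 265.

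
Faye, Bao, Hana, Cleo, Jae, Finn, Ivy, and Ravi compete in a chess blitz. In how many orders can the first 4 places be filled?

There are 8 choices for 1st place, 7 for 2nd, and so on down to 5 for position 4.
That gives 8 × 7 × 6 × 5 = 1680.

1680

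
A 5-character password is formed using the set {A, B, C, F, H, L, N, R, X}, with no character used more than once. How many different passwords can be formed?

With no repetition, fill the 5 characters in order: 9 choices, then 8, down to 5.
That product is 9 × 8 × 7 × 6 × 5 = 15120.

15120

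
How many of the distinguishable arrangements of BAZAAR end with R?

With the last slot taken by R, it remains to arrange the other 5 letters (BAZAA).
Those 5 letters have A appearing 3 times, giving (5)!/(3!) = 20.

20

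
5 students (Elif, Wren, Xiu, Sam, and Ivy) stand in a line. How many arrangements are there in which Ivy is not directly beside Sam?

72

There are 5! = 120 arrangements in all. If Ivy and Sam are adjacent, merging them into one block gives 2·(4)! = 48 arrangements.
Complementary counting: 120 − 48 = 72.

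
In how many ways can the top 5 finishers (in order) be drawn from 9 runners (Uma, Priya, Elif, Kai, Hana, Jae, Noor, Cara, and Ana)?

This is an ordered selection of 5 from 9: P(9,5).
That gives 9 × 8 × 7 × 6 × 5 = 15120.

15120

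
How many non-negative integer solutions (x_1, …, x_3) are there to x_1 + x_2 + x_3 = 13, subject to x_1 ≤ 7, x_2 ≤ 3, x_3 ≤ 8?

18

Ignoring the caps, the number of non-negative solutions to x_1+…+x_3 = 13 is C(15,2) = 105.
Subtract solutions that violate a single cap (substitute x_i' = x_i − (cap_i+1)): x_1 ≥ 8 gives C(7,2) = 21; x_2 ≥ 4 gives C(11,2) = 55; x_3 ≥ 9 gives C(6,2) = 15. Together 91.
Add back pairs where two caps are both exceeded: 3 + 0 + 1 = 4.
By inclusion–exclusion the count is 105 − 91 + 4 = 18.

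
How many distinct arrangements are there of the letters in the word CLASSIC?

Letter multiplicities in CLASSIC: A×1, C×2, I×1, L×1, S×2.
So there are 7! / (2!·2!) = 1260 distinguishable arrangements.

1260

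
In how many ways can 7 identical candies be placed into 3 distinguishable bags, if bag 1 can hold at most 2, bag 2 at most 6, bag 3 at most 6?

Ignoring the caps, the number of non-negative solutions to x_1+…+x_3 = 7 is C(9,2) = 36.
Subtract solutions that violate a single cap (substitute x_i' = x_i − (cap_i+1)): x_1 ≥ 3 gives C(6,2) = 15; x_2 ≥ 7 gives C(2,2) = 1; x_3 ≥ 7 gives C(2,2) = 1. Together 17.
No two caps can be exceeded simultaneously, so the pair terms are all 0.
By inclusion–exclusion the count is 36 − 17 + 0 = 19.

19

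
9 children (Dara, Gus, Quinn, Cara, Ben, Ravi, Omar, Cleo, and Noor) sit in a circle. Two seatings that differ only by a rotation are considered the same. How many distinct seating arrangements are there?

40320

Seat Dara anywhere (absorbing the rotational symmetry), then permute the other 8: (8)! = 40320.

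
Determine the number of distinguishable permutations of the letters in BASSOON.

1260

Letter multiplicities in BASSOON: A×1, B×1, N×1, O×2, S×2.
So there are 7! / (2!·2!) = 1260 distinguishable arrangements.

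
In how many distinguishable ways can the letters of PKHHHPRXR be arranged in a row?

15120

The 9 letters of PKHHHPRXR have repeats: H appearing 3 times, P appearing twice, and R appearing twice.
Dividing 9! = 362880 by 3!·2!·2! = 24 for the repeated letters gives 15120.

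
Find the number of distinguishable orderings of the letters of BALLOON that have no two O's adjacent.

900

Total arrangements of BALLOON: 7!/(2!·2!) = 1260.
If the two O's are adjacent, glue them into one block, leaving 6 items to arrange: (6)!/(2!) = 360 ways.
Hence 1260 − 360 = 900.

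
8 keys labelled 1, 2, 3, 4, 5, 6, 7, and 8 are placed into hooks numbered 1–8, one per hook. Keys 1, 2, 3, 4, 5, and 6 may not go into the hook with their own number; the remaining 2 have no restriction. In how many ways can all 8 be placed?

18806

Let Aᵢ (for 1 ≤ i ≤ 6) be the placements that put key i in its forbidden hook. Any j of these fix j positions, leaving (8−j)! ways to fill the rest, and there are C(6,j) ways to pick which j.
By inclusion–exclusion, the number of valid placements is Σ_{j=0}^{6} (−1)^j C(6,j)·(8−j)!.
Computing: 40320 − 30240 + 10800 − 2400 + 360 − 36 + 2 = 18806.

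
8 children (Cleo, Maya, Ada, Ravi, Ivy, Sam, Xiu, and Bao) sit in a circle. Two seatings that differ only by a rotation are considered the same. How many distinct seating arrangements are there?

Seat Cleo anywhere (absorbing the rotational symmetry), then permute the other 7: (7)! = 5040.

5040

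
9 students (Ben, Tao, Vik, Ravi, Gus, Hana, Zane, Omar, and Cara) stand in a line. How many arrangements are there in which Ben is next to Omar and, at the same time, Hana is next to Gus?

Treat {Ben,Omar} as one block (2 orders) and {Hana,Gus} as another (2 orders).
That leaves 7 units to arrange: 2 × 2 × 7! = 4 × 5040 = 20160.

20160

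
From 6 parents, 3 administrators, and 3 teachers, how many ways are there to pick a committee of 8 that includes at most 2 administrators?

369

Split by how many administrators are chosen (0 through 2).
Sum: C(3,0)·C(9,8) + C(3,1)·C(9,7) + C(3,2)·C(9,6) = 9 + 108 + 252 = 369.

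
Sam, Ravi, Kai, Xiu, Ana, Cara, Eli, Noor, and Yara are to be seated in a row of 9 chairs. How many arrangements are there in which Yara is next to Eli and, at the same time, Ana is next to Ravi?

Treat {Yara,Eli} as one block (2 orders) and {Ana,Ravi} as another (2 orders).
That leaves 7 units to arrange: 2 × 2 × 7! = 4 × 5040 = 20160.

20160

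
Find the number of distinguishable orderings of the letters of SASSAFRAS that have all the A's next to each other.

210

Treat the 3 copies of A as a single block. The multiset to arrange is then {AAA, F, R, S, S, S, S}, 7 items in all.
That gives (7)!/(4!) = 210 arrangements.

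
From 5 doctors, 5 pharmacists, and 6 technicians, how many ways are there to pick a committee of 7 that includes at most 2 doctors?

7260

Split by how many doctors are chosen (0 through 2).
Sum: C(5,0)·C(11,7) + C(5,1)·C(11,6) + C(5,2)·C(11,5) = 330 + 2310 + 4620 = 7260.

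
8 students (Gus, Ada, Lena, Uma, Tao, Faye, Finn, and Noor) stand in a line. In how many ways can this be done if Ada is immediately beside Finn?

Treat {Ada, Finn} as a single unit. There are 7 units to order, and the pair itself can be ordered 2 ways.
That gives 2 × 7! = 2 × 5040 = 10080.

10080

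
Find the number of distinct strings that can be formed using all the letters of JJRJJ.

5

Letter multiplicities in JJRJJ: J×4, R×1.
Dividing 5! = 120 by 4! = 24 for the repeated letters gives 5.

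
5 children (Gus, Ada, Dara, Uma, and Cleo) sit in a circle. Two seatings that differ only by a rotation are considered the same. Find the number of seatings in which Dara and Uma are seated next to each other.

Glue Dara and Uma into a block (2 internal orders). Seating 4 units around a circle gives (3)! arrangements.
So 2 × (3)! = 2 × 6 = 12.

12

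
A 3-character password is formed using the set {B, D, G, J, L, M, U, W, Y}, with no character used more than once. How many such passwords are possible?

504

Choose and order 3 of the 9 symbols: the first character has 9 options, the next 8, then 7.
That product is 9 × 8 × 7 = 504.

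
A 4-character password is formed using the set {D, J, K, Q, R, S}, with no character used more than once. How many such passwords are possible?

360

This is a permutation of 4 out of 6: P(6,4) = 6!/2!.
That product is 6 × 5 × 4 × 3 = 360.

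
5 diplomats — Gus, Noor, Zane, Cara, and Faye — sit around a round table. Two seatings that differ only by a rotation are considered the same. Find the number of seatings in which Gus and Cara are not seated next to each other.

12

All circular seatings of 5 people number (4)! = 24.
Those with Gus next to Cara: fuse the pair into one unit and seat 4 units around a circle — 2·(3)! = 12.
Subtracting, 24 − 12 = 12.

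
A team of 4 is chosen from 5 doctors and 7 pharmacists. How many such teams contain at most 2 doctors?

420

Split by how many doctors are chosen (0 through 2).
Sum: C(5,0)·C(7,4) + C(5,1)·C(7,3) + C(5,2)·C(7,2) = 35 + 175 + 210 = 420.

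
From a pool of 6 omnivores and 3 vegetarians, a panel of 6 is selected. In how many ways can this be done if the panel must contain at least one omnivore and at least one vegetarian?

Unrestricted: C(9,6) = 84 ways to pick any 6 of the 9.
Selections missing a whole group: no omnivores → C(3,6) = 0; no vegetarians → C(6,6) = 1.
Both groups omitted at once is impossible, so 84 − 1 = 83.

83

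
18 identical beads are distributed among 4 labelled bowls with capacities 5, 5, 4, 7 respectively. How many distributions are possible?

Without the upper bounds there are C(21,3) = 1330 ways to split 18 among 4 bowls.
Subtract solutions that violate a single cap (substitute x_i' = x_i − (cap_i+1)): x_1 ≥ 6 gives C(15,3) = 455; x_2 ≥ 6 gives C(15,3) = 455; x_3 ≥ 5 gives C(16,3) = 560; x_4 ≥ 8 gives C(13,3) = 286. Together 1756.
Add back pairs where two caps are both exceeded: 84 + 120 + 35 + 120 + 35 + 56 = 450.
Subtract triples: 4 + 0 + 0 + 0 = 4.
By inclusion–exclusion the count is 1330 − 1756 + 450 − 4 = 20.

20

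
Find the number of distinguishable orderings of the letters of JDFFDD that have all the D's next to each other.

12

Treat the 3 copies of D as a single block. The multiset to arrange is then {DDD, F, F, J}, 4 items in all.
That gives (4)!/(2!) = 12 arrangements.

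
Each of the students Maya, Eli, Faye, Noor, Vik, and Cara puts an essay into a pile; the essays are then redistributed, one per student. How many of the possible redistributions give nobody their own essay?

Count assignments avoiding every fixed point. For any j of the 6 students fixed to their own essay, the other 6−j can be arranged in (6−j)! ways.
By inclusion–exclusion this is Σ_{j=0}^{6} (−1)^j C(6,j)·(6−j)!.
Computing: 720 − 720 + 360 − 120 + 30 − 6 + 1 = 265.

265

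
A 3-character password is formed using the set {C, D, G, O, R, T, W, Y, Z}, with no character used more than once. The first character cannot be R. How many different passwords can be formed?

The first character has 9−1 = 8 choices (anything except R).
The remaining 2 characters are filled from the other 8 symbols without repetition: 8 × 7 = 56.
Total: 8 × 56 = 448.

448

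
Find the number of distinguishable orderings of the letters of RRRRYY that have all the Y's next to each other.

Treat the 2 copies of Y as a single block. The multiset to arrange is then {YY, R, R, R, R}, 5 items in all.
That gives (5)!/(4!) = 5 arrangements.

5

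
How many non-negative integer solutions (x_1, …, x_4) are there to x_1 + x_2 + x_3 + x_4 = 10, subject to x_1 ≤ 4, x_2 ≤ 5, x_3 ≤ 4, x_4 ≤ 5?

105

Ignoring the caps, the number of non-negative solutions to x_1+…+x_4 = 10 is C(13,3) = 286.
Subtract solutions that violate a single cap (substitute x_i' = x_i − (cap_i+1)): x_1 ≥ 5 gives C(8,3) = 56; x_2 ≥ 6 gives C(7,3) = 35; x_3 ≥ 5 gives C(8,3) = 56; x_4 ≥ 6 gives C(7,3) = 35. Together 182.
Add back pairs where two caps are both exceeded: 0 + 1 + 0 + 0 + 0 + 0 = 1.
By inclusion–exclusion the count is 286 − 182 + 1 = 105.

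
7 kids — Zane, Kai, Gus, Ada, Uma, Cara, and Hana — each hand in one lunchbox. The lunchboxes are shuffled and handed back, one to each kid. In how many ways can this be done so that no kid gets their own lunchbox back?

Let Aᵢ be the assignments in which kid i gets their own lunchbox. We want the size of the complement of A₁∪…∪A_7.
By inclusion–exclusion this is Σ_{j=0}^{7} (−1)^j C(7,j)·(7−j)!.
Computing: 5040 − 5040 + 2520 − 840 + 210 − 42 + 7 − 1 = 1854.

1854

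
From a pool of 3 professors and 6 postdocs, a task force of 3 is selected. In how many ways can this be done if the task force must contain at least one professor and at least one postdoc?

Unrestricted: C(9,3) = 84 ways to pick any 3 of the 9.
Subtract selections that omit an entire group: no professors → C(6,3) = 20; no postdocs → C(3,3) = 1.
Both groups omitted at once is impossible, so 84 − 21 = 63.

63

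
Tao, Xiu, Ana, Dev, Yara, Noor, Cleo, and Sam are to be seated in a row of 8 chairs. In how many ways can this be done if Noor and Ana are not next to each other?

30240

Of the 8! = 40320 arrangements, those with Noor and Ana adjacent number 2 × 7! = 10080 (treat the pair as a block with 2 internal orders).
So 40320 − 10080 = 30240 arrangements keep them apart.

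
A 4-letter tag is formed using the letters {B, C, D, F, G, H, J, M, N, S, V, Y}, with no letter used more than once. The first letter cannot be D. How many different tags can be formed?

10890

The first letter has 12−1 = 11 choices (anything except D).
The remaining 3 letters are filled from the other 11 symbols without repetition: 11 × 10 × 9 = 990.
Total: 11 × 990 = 10890.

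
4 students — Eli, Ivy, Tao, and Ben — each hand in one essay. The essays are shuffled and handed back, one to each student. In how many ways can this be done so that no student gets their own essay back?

Count assignments avoiding every fixed point. For any j of the 4 students fixed to their own essay, the other 4−j can be arranged in (4−j)! ways.
By inclusion–exclusion this is Σ_{j=0}^{4} (−1)^j C(4,j)·(4−j)!.
Computing: 24 − 24 + 12 − 4 + 1 = 9.

9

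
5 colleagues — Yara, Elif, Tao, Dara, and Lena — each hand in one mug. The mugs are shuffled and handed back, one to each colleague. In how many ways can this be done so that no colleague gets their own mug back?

Count assignments avoiding every fixed point. For any j of the 5 colleagues fixed to their own mug, the other 5−j can be arranged in (5−j)! ways.
By inclusion–exclusion this is Σ_{j=0}^{5} (−1)^j C(5,j)·(5−j)!.
Computing: 120 − 120 + 60 − 20 + 5 − 1 = 44.

44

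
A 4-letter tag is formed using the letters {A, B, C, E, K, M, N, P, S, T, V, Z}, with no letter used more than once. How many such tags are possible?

11880

With no repetition, fill the 4 letters in order: 12 choices, then 11, down to 9.
12 × 11 × 10 × 9 = 11880.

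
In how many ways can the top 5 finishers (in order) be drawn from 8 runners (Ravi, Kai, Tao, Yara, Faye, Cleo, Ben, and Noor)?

6720

There are 8 choices for 1st place, 7 for 2nd, and so on down to 4 for position 5.
That gives 8 × 7 × 6 × 5 × 4 = 6720.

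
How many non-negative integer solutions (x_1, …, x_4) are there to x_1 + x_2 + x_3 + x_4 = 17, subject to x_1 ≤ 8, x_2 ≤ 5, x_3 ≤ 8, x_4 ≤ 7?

268

Ignoring the caps, the number of non-negative solutions to x_1+…+x_4 = 17 is C(20,3) = 1140.
Subtract solutions that violate a single cap (substitute x_i' = x_i − (cap_i+1)): x_1 ≥ 9 gives C(11,3) = 165; x_2 ≥ 6 gives C(14,3) = 364; x_3 ≥ 9 gives C(11,3) = 165; x_4 ≥ 8 gives C(12,3) = 220. Together 914.
Add back pairs where two caps are both exceeded: 10 + 0 + 1 + 10 + 20 + 1 = 42.
By inclusion–exclusion the count is 1140 − 914 + 42 = 268.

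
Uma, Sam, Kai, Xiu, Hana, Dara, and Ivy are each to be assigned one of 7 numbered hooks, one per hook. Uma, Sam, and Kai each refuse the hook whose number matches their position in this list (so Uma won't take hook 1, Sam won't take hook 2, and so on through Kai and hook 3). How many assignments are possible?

Let Aᵢ (for i ∈ {1, 2, 3}) be the placements that put person i in their forbidden hook. Any j of these fix j positions, leaving (7−j)! ways to fill the rest, and there are C(3,j) ways to pick which j.
By inclusion–exclusion, the number of valid placements is Σ_{j=0}^{3} (−1)^j C(3,j)·(7−j)!.
Computing: 5040 − 2160 + 360 − 24 = 3216.

3216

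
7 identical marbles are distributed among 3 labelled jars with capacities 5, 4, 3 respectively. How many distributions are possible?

Ignoring the caps, the number of non-negative solutions to x_1+…+x_3 = 7 is C(9,2) = 36.
Subtract solutions that violate a single cap (substitute x_i' = x_i − (cap_i+1)): x_1 ≥ 6 gives C(3,2) = 3; x_2 ≥ 5 gives C(4,2) = 6; x_3 ≥ 4 gives C(5,2) = 10. Together 19.
No two caps can be exceeded simultaneously, so the pair terms are all 0.
By inclusion–exclusion the count is 36 − 19 + 0 = 17.

17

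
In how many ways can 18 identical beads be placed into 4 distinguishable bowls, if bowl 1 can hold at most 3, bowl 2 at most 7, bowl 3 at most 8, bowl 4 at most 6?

74

Ignoring the caps, the number of non-negative solutions to x_1+…+x_4 = 18 is C(21,3) = 1330.
Subtract solutions that violate a single cap (substitute x_i' = x_i − (cap_i+1)): x_1 ≥ 4 gives C(17,3) = 680; x_2 ≥ 8 gives C(13,3) = 286; x_3 ≥ 9 gives C(12,3) = 220; x_4 ≥ 7 gives C(14,3) = 364. Together 1550.
Add back pairs where two caps are both exceeded: 84 + 56 + 120 + 4 + 20 + 10 = 294.
By inclusion–exclusion the count is 1330 − 1550 + 294 = 74.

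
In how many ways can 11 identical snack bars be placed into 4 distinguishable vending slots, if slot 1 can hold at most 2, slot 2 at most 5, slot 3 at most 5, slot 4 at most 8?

97

Without the upper bounds there are C(14,3) = 364 ways to split 11 among 4 vending slots.
Subtract solutions that violate a single cap (substitute x_i' = x_i − (cap_i+1)): x_1 ≥ 3 gives C(11,3) = 165; x_2 ≥ 6 gives C(8,3) = 56; x_3 ≥ 6 gives C(8,3) = 56; x_4 ≥ 9 gives C(5,3) = 10. Together 287.
Add back pairs where two caps are both exceeded: 10 + 10 + 0 + 0 + 0 + 0 = 20.
By inclusion–exclusion the count is 364 − 287 + 20 = 97.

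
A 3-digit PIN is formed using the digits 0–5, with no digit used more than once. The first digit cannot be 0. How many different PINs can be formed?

The first digit has 6−1 = 5 choices (anything except 0).
The remaining 2 digits are filled from the other 5 symbols without repetition: 5 × 4 = 20.
Total: 5 × 20 = 100.

100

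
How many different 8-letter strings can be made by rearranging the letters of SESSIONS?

The 8 letters of SESSIONS have repeats: S appearing 4 times.
Dividing 8! = 40320 by 4! = 24 for the repeated letters gives 1680.

1680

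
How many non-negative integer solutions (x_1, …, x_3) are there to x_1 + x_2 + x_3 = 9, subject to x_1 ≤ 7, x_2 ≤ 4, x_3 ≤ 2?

12

Ignoring the caps, the number of non-negative solutions to x_1+…+x_3 = 9 is C(11,2) = 55.
Subtract solutions that violate a single cap (substitute x_i' = x_i − (cap_i+1)): x_1 ≥ 8 gives C(3,2) = 3; x_2 ≥ 5 gives C(6,2) = 15; x_3 ≥ 3 gives C(8,2) = 28. Together 46.
Add back pairs where two caps are both exceeded: 0 + 0 + 3 = 3.
By inclusion–exclusion the count is 55 − 46 + 3 = 12.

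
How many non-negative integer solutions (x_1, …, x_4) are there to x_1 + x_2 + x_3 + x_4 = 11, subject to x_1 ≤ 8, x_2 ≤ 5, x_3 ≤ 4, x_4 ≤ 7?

Ignoring the caps, the number of non-negative solutions to x_1+…+x_4 = 11 is C(14,3) = 364.
Subtract solutions that violate a single cap (substitute x_i' = x_i − (cap_i+1)): x_1 ≥ 9 gives C(5,3) = 10; x_2 ≥ 6 gives C(8,3) = 56; x_3 ≥ 5 gives C(9,3) = 84; x_4 ≥ 8 gives C(6,3) = 20. Together 170.
Add back pairs where two caps are both exceeded: 0 + 0 + 0 + 1 + 0 + 0 = 1.
By inclusion–exclusion the count is 364 − 170 + 1 = 195.

195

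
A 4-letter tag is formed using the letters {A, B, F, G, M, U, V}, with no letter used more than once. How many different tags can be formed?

This is a permutation of 4 out of 7: P(7,4) = 7!/3!.
7 × 6 × 5 × 4 = 840.

840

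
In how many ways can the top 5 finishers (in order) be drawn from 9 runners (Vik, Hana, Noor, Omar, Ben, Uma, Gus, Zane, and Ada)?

This is an ordered selection of 5 from 9: P(9,5).
That gives 9 × 8 × 7 × 6 × 5 = 15120.

15120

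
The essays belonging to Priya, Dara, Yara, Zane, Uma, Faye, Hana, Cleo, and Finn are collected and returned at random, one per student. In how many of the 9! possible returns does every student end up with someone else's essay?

This is the derangement count D_9: permutations of 9 items with no fixed point.
By inclusion–exclusion this is Σ_{j=0}^{9} (−1)^j C(9,j)·(9−j)!.
Computing: 362880 − 362880 + 181440 − 60480 + 15120 − 3024 + 504 − 72 + 9 − 1 = 133496.

133496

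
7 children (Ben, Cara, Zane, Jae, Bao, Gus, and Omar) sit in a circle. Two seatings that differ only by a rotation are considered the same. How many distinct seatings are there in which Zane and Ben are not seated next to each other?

Without the restriction there are (6)! = 720 seatings.
Those with Zane next to Ben: fuse the pair into one unit and seat 6 units around a circle — 2·(5)! = 240.
Subtracting, 720 − 240 = 480.

480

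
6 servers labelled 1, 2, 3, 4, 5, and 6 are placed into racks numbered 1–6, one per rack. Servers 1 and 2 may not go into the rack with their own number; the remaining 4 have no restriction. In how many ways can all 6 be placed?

504

Let Aᵢ (for i ∈ {1, 2}) be the placements that put server i in its forbidden rack. Any j of these fix j positions, leaving (6−j)! ways to fill the rest, and there are C(2,j) ways to pick which j.
By inclusion–exclusion, the number of valid placements is Σ_{j=0}^{2} (−1)^j C(2,j)·(6−j)!.
Computing: 720 − 240 + 24 = 504.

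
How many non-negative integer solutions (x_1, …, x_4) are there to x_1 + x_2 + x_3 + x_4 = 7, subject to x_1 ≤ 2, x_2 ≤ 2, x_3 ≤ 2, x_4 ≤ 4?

17

By stars and bars, unrestricted non-negative solutions to x_1+…+x_4 = 7 number C(7+3,3) = 120.
Subtract solutions that violate a single cap (substitute x_i' = x_i − (cap_i+1)): x_1 ≥ 3 gives C(7,3) = 35; x_2 ≥ 3 gives C(7,3) = 35; x_3 ≥ 3 gives C(7,3) = 35; x_4 ≥ 5 gives C(5,3) = 10. Together 115.
Add back pairs where two caps are both exceeded: 4 + 4 + 0 + 4 + 0 + 0 = 12.
By inclusion–exclusion the count is 120 − 115 + 12 = 17.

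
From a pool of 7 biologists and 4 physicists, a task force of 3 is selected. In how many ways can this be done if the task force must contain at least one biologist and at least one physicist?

Unrestricted: C(11,3) = 165 ways to pick any 3 of the 11.
Subtract selections that omit an entire group: no biologists → C(4,3) = 4; no physicists → C(7,3) = 35.
Both groups omitted at once is impossible, so 165 − 39 = 126.

126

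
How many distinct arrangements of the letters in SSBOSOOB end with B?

140

With the last slot taken by B, it remains to arrange the other 7 letters (SSOSOOB).
Those 7 letters have O appearing 3 times and S appearing 3 times, giving (7)!/(3!·3!) = 140.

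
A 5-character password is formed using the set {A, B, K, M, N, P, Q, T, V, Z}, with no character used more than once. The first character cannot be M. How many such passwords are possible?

The first character has 10−1 = 9 choices (anything except M).
The remaining 4 characters are filled from the other 9 symbols without repetition: 9 × 8 × 7 × 6 = 3024.
Total: 9 × 3024 = 27216.

27216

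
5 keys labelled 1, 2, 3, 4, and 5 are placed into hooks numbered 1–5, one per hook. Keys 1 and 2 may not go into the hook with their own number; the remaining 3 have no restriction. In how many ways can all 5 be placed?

Let Aᵢ (for i ∈ {1, 2}) be the placements that put key i in its forbidden hook. Any j of these fix j positions, leaving (5−j)! ways to fill the rest, and there are C(2,j) ways to pick which j.
By inclusion–exclusion, the number of valid placements is Σ_{j=0}^{2} (−1)^j C(2,j)·(5−j)!.
Computing: 120 − 48 + 6 = 78.

78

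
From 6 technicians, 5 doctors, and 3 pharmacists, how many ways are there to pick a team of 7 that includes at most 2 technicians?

1016

Split by how many technicians are chosen (0 through 2).
Sum: C(6,0)·C(8,7) + C(6,1)·C(8,6) + C(6,2)·C(8,5) = 8 + 168 + 840 = 1016.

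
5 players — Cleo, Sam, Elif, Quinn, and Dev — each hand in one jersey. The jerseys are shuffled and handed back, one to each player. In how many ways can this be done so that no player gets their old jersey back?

44

Let Aᵢ be the assignments in which player i gets their old jersey. We want the size of the complement of A₁∪…∪A_5.
By inclusion–exclusion this is Σ_{j=0}^{5} (−1)^j C(5,j)·(5−j)!.
Computing: 120 − 120 + 60 − 20 + 5 − 1 = 44.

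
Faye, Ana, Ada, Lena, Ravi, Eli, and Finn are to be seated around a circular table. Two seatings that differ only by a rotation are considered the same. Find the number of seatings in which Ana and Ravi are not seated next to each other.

480

Without the restriction there are (6)! = 720 seatings.
Those with Ana next to Ravi: fuse the pair into one unit and seat 6 units around a circle — 2·(5)! = 240.
Subtracting, 720 − 240 = 480.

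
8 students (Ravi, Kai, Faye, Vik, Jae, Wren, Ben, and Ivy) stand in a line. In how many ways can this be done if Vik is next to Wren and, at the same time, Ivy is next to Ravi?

Treat {Vik,Wren} as one block (2 orders) and {Ivy,Ravi} as another (2 orders).
That leaves 6 units to arrange: 2 × 2 × 6! = 4 × 720 = 2880.

2880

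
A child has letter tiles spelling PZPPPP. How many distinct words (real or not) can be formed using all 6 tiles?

PZPPPP has 6 letters with P appearing 5 times.
Dividing 6! = 720 by 5! = 120 for the repeated letters gives 6.

6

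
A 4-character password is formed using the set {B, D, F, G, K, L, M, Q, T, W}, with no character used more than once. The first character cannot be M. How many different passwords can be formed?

The first character has 10−1 = 9 choices (anything except M).
The remaining 3 characters are filled from the other 9 symbols without repetition: 9 × 8 × 7 = 504.
Total: 9 × 504 = 4536.

4536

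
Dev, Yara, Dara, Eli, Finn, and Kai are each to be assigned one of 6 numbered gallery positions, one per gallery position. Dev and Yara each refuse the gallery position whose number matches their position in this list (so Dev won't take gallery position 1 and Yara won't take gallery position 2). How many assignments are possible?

504

Let Aᵢ (for i ∈ {1, 2}) be the placements that put person i in their forbidden gallery position. Any j of these fix j positions, leaving (6−j)! ways to fill the rest, and there are C(2,j) ways to pick which j.
By inclusion–exclusion, the number of valid placements is Σ_{j=0}^{2} (−1)^j C(2,j)·(6−j)!.
Computing: 720 − 240 + 24 = 504.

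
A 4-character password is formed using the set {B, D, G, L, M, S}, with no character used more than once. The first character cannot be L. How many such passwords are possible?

The first character has 6−1 = 5 choices (anything except L).
The remaining 3 characters are filled from the other 5 symbols without repetition: 5 × 4 × 3 = 60.
Total: 5 × 60 = 300.

300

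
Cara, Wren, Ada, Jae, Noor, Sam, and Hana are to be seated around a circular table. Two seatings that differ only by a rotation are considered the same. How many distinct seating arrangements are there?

720

Fix one person's seat to break rotational symmetry; the remaining 6 people can be arranged in (6)! = 720 ways.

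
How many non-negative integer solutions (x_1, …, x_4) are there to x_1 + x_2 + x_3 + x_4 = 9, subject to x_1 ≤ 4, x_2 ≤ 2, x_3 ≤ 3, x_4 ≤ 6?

By stars and bars, unrestricted non-negative solutions to x_1+…+x_4 = 9 number C(9+3,3) = 220.
Subtract solutions that violate a single cap (substitute x_i' = x_i − (cap_i+1)): x_1 ≥ 5 gives C(7,3) = 35; x_2 ≥ 3 gives C(9,3) = 84; x_3 ≥ 4 gives C(8,3) = 56; x_4 ≥ 7 gives C(5,3) = 10. Together 185.
Add back pairs where two caps are both exceeded: 4 + 1 + 0 + 10 + 0 + 0 = 15.
By inclusion–exclusion the count is 220 − 185 + 15 = 50.

50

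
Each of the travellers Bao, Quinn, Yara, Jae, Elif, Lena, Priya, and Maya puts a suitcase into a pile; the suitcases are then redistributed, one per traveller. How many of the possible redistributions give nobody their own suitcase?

14833

This is the derangement count D_8: permutations of 8 items with no fixed point.
By inclusion–exclusion this is Σ_{j=0}^{8} (−1)^j C(8,j)·(8−j)!.
Computing: 40320 − 40320 + 20160 − 6720 + 1680 − 336 + 56 − 8 + 1 = 14833.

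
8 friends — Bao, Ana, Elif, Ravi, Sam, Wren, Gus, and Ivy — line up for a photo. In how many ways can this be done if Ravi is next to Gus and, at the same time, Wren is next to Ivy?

2880

Treat {Ravi,Gus} as one block (2 orders) and {Wren,Ivy} as another (2 orders).
That leaves 6 units to arrange: 2 × 2 × 6! = 4 × 720 = 2880.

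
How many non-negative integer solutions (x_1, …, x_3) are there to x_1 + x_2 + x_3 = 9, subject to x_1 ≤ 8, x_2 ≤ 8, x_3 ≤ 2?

25

Ignoring the caps, the number of non-negative solutions to x_1+…+x_3 = 9 is C(11,2) = 55.
Subtract solutions that violate a single cap (substitute x_i' = x_i − (cap_i+1)): x_1 ≥ 9 gives C(2,2) = 1; x_2 ≥ 9 gives C(2,2) = 1; x_3 ≥ 3 gives C(8,2) = 28. Together 30.
No two caps can be exceeded simultaneously, so the pair terms are all 0.
By inclusion–exclusion the count is 55 − 30 + 0 = 25.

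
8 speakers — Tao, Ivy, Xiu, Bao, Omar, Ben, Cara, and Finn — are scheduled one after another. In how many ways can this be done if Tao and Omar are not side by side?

There are 8! = 40320 arrangements in all. If Tao and Omar are adjacent, merging them into one block gives 2·(7)! = 10080 arrangements.
So 40320 − 10080 = 30240 arrangements keep them apart.

30240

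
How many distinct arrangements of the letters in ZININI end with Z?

Fix Z in the last position and arrange the remaining 5 letters.
Those 5 letters have I appearing 3 times and N appearing twice, giving (5)!/(3!·2!) = 10.

10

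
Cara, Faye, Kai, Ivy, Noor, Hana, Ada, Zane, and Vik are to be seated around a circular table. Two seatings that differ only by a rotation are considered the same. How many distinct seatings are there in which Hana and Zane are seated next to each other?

10080

Treat {Hana, Zane} as one unit (2 internal orders) and seat the resulting 8 units around the table: (7)! circular arrangements.
So 2 × (7)! = 2 × 5040 = 10080.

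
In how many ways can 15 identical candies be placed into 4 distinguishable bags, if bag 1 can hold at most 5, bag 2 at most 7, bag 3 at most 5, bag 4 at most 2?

31

Ignoring the caps, the number of non-negative solutions to x_1+…+x_4 = 15 is C(18,3) = 816.
Subtract solutions that violate a single cap (substitute x_i' = x_i − (cap_i+1)): x_1 ≥ 6 gives C(12,3) = 220; x_2 ≥ 8 gives C(10,3) = 120; x_3 ≥ 6 gives C(12,3) = 220; x_4 ≥ 3 gives C(15,3) = 455. Together 1015.
Add back pairs where two caps are both exceeded: 4 + 20 + 84 + 4 + 35 + 84 = 231.
Subtract triples: 0 + 0 + 1 + 0 = 1.
By inclusion–exclusion the count is 816 − 1015 + 231 − 1 = 31.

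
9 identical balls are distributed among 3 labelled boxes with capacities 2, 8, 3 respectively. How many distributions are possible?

11

Ignoring the caps, the number of non-negative solutions to x_1+…+x_3 = 9 is C(11,2) = 55.
Subtract solutions that violate a single cap (substitute x_i' = x_i − (cap_i+1)): x_1 ≥ 3 gives C(8,2) = 28; x_2 ≥ 9 gives C(2,2) = 1; x_3 ≥ 4 gives C(7,2) = 21. Together 50.
Add back pairs where two caps are both exceeded: 0 + 6 + 0 = 6.
By inclusion–exclusion the count is 55 − 50 + 6 = 11.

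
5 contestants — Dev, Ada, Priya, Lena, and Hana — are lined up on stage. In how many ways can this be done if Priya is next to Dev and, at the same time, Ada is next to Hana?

24

Treat {Priya,Dev} as one block (2 orders) and {Ada,Hana} as another (2 orders).
That leaves 3 units to arrange: 2 × 2 × 3! = 4 × 6 = 24.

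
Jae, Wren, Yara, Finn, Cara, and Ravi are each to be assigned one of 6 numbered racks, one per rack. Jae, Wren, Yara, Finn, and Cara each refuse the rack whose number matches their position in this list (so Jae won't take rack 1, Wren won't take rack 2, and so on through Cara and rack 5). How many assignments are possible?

309

Let Aᵢ (for 1 ≤ i ≤ 5) be the placements that put person i in their forbidden rack. Any j of these fix j positions, leaving (6−j)! ways to fill the rest, and there are C(5,j) ways to pick which j.
By inclusion–exclusion, the number of valid placements is Σ_{j=0}^{5} (−1)^j C(5,j)·(6−j)!.
Computing: 720 − 600 + 240 − 60 + 10 − 1 = 309.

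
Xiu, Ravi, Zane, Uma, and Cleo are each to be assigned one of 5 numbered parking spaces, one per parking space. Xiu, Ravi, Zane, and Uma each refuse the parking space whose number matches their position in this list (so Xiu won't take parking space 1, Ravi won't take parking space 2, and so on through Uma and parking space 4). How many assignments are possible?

53

Let Aᵢ (for 1 ≤ i ≤ 4) be the placements that put person i in their forbidden parking space. Any j of these fix j positions, leaving (5−j)! ways to fill the rest, and there are C(4,j) ways to pick which j.
By inclusion–exclusion, the number of valid placements is Σ_{j=0}^{4} (−1)^j C(4,j)·(5−j)!.
Computing: 120 − 96 + 36 − 8 + 1 = 53.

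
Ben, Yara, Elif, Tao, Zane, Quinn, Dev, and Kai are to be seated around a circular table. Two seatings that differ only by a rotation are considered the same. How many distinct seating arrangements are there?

5040

Around a circle, 8 distinct people have 8!/8 = (7)! = 5040 rotationally distinct seatings.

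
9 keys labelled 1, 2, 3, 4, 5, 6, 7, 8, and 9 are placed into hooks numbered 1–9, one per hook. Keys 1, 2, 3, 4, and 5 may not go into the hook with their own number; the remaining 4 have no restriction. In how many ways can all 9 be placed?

205056

Let Aᵢ (for 1 ≤ i ≤ 5) be the placements that put key i in its forbidden hook. Any j of these fix j positions, leaving (9−j)! ways to fill the rest, and there are C(5,j) ways to pick which j.
By inclusion–exclusion, the number of valid placements is Σ_{j=0}^{5} (−1)^j C(5,j)·(9−j)!.
Computing: 362880 − 201600 + 50400 − 7200 + 600 − 24 = 205056.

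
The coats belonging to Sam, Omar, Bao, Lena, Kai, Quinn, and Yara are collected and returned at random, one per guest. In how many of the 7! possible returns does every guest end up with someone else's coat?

This is the derangement count D_7: permutations of 7 items with no fixed point.
By inclusion–exclusion this is Σ_{j=0}^{7} (−1)^j C(7,j)·(7−j)!.
Computing: 5040 − 5040 + 2520 − 840 + 210 − 42 + 7 − 1 = 1854.

1854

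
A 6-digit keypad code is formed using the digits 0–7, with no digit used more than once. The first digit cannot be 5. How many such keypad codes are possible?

17640

The first digit has 8−1 = 7 choices (anything except 5).
The remaining 5 digits are filled from the other 7 symbols without repetition: 7 × 6 × 5 × 4 × 3 = 2520.
Total: 7 × 2520 = 17640.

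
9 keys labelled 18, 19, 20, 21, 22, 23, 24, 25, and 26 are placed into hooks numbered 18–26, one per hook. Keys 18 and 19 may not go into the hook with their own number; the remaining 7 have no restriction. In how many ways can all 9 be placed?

287280

Let Aᵢ (for i ∈ {18, 19}) be the placements that put key i in its forbidden hook. Any j of these fix j positions, leaving (9−j)! ways to fill the rest, and there are C(2,j) ways to pick which j.
By inclusion–exclusion, the number of valid placements is Σ_{j=0}^{2} (−1)^j C(2,j)·(9−j)!.
Computing: 362880 − 80640 + 5040 = 287280.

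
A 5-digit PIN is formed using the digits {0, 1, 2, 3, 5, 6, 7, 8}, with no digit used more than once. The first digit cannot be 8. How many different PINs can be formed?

5880

The first digit has 8−1 = 7 choices (anything except 8).
The remaining 4 digits are filled from the other 7 symbols without repetition: 7 × 6 × 5 × 4 = 840.
Total: 7 × 840 = 5880.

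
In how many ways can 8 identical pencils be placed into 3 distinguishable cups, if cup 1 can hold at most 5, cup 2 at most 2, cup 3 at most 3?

6

Without the upper bounds there are C(10,2) = 45 ways to split 8 among 3 cups.
Subtract solutions that violate a single cap (substitute x_i' = x_i − (cap_i+1)): x_1 ≥ 6 gives C(4,2) = 6; x_2 ≥ 3 gives C(7,2) = 21; x_3 ≥ 4 gives C(6,2) = 15. Together 42.
Add back pairs where two caps are both exceeded: 0 + 0 + 3 = 3.
By inclusion–exclusion the count is 45 − 42 + 3 = 6.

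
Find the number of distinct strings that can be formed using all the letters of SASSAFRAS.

SASSAFRAS has 9 letters with A appearing 3 times and S appearing 4 times.
So there are 9! / (4!·3!) = 2520 distinguishable arrangements.

2520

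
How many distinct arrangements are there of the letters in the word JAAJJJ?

JAAJJJ has 6 letters with A appearing twice and J appearing 4 times.
So there are 6! / (4!·2!) = 15 distinguishable arrangements.

15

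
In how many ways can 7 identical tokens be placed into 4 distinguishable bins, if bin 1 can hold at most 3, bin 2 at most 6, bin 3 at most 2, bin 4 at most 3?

By stars and bars, unrestricted non-negative solutions to x_1+…+x_4 = 7 number C(7+3,3) = 120.
Subtract solutions that violate a single cap (substitute x_i' = x_i − (cap_i+1)): x_1 ≥ 4 gives C(6,3) = 20; x_2 ≥ 7 gives C(3,3) = 1; x_3 ≥ 3 gives C(7,3) = 35; x_4 ≥ 4 gives C(6,3) = 20. Together 76.
Add back pairs where two caps are both exceeded: 0 + 1 + 0 + 0 + 0 + 1 = 2.
By inclusion–exclusion the count is 120 − 76 + 2 = 46.

46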